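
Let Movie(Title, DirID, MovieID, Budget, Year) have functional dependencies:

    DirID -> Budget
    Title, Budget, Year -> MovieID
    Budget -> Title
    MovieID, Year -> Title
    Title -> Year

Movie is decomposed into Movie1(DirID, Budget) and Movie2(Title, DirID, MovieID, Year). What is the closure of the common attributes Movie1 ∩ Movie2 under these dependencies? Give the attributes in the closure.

Title, DirID, MovieID, Budget, Year

Movie1 ∩ Movie2 = {DirID}.
DirID → Budget applies, adding Budget
Budget → Title applies, adding Title
Title → Year applies, adding Year
Title, Budget, Year → MovieID applies, adding MovieID
Closure: {Title, DirID, MovieID, Budget, Year}.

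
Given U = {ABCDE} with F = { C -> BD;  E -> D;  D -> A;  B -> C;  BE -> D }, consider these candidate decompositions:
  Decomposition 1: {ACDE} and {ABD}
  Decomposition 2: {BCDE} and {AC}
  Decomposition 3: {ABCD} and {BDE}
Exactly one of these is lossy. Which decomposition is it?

Decomposition 1

Decomposition 1: common = {AD}, closure = {AD} → lossy.
Decomposition 2: common = {C}, closure = {ABCD} → lossless.
Decomposition 3: common = {BD}, closure = {ABCD} → lossless.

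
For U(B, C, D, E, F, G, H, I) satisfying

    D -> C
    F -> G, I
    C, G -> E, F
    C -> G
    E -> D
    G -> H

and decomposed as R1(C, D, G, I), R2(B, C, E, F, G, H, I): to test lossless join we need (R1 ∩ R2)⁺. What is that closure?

R1 ∩ R2 = {C, G, I}.
C, G → E, F applies, adding E, F
E → D applies, adding D
G → H applies, adding H
Closure: {C, D, E, F, G, H, I}.

C, D, E, F, G, H, I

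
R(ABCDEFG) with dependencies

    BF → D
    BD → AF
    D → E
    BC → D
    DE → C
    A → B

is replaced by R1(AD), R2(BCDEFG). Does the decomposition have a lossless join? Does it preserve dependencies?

lossy and not dependency-preserving

Lossless test: (D)⁺ = {CDE}, which is a superkey of neither fragment — lossy.
Dependency preservation: the restricted closure of {BD} across the fragments never reaches {AF}, so BD → AF cannot be enforced without a join — not preserved.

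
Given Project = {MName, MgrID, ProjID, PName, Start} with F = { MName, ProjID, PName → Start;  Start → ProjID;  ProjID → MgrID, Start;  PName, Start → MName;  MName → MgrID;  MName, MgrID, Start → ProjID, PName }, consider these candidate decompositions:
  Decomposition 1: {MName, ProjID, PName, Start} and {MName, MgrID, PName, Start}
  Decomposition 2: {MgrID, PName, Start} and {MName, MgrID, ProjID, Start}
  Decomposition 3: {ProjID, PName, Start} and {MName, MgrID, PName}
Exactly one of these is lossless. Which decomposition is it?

Decomposition 1

Decomposition 1: common = {MName, PName, Start}, closure = {MName, MgrID, ProjID, PName, Start} → lossless.
Decomposition 2: common = {MgrID, Start}, closure = {MgrID, ProjID, Start} → lossy.
Decomposition 3: common = {PName}, closure = {PName} → lossy.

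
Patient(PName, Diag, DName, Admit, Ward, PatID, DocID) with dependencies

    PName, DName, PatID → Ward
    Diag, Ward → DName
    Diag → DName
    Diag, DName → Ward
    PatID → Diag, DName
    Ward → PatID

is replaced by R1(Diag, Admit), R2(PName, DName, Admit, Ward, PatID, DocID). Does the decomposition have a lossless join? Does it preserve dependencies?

lossy and not dependency-preserving

Lossless test: (Admit)⁺ = {Admit}, which is a superkey of neither fragment — lossy.
Dependency preservation: the restricted closure of {Diag} across the fragments never reaches {DName}, so Diag → DName cannot be enforced without a join — not preserved.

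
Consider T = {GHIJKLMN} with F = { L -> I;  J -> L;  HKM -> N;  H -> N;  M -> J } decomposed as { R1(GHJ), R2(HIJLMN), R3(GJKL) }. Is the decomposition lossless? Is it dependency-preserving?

Lossless test (chase): Rows 2 and 3 agree on L; apply L→I and equate their I entries. Rows 1 and 2 agree on J; apply J→L and equate their L entries. Rows 1 and 2 agree on H; apply H→N and equate their N entries. Rows 1 and 2 agree on L; apply L→I and equate their I entries. No row becomes fully distinguished — the join is lossy.
Dependency preservation: HKM → N is not contained in any single fragment, but the restricted closure of its left-hand side across the fragments still reaches the right-hand side; the remaining FDs each lie inside some fragment. All dependencies are preserved.

lossy but dependency-preserving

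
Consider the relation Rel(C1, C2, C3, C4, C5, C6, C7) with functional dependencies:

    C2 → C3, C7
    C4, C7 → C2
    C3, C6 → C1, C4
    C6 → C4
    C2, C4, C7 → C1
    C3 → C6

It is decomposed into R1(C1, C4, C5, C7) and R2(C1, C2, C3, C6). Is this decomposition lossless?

No

Common attributes: R1 ∩ R2 = {C1}.
No dependency enlarges {C1}, so (C1)⁺ = {C1}.
The closure contains neither all of R1 = {C1, C4, C5, C7} nor all of R2 = {C1, C2, C3, C6}, so the common attributes are not a superkey of either fragment. The join is lossy.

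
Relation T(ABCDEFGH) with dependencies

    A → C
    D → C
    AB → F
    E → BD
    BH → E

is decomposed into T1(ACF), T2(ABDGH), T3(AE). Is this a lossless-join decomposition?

Chase test. Columns are ABCDEFGH; row i has aⱼ where attribute j ∈ Ti, else bᵢⱼ.
Initial tableau (one row per fragment):
  row 1: a1 b12 a3 b14 b15 a6 b17 b18
  row 2: a1 a2 b23 a4 b25 b26 a7 a8
  row 3: a1 b32 b33 b34 a5 b36 b37 b38
Rows 1 and 2 agree on A; apply A→C and equate their C entries.
Rows 1 and 3 agree on A; apply A→C and equate their C entries.
No row becomes fully distinguished — the join is lossy.

No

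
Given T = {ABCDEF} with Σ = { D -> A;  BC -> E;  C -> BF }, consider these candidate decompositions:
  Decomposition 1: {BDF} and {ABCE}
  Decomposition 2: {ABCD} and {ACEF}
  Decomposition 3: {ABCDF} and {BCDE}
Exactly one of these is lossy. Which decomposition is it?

Decomposition 1

Decomposition 1: common = {B}, closure = {B} → lossy.
Decomposition 2: common = {AC}, closure = {ABCEF} → lossless.
Decomposition 3: common = {BCD}, closure = {ABCDEF} → lossless.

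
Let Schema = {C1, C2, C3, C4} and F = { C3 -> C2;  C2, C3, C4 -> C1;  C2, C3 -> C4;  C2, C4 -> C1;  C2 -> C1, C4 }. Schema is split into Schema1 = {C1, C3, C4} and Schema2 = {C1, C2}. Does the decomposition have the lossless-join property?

No

Common attributes: Schema1 ∩ Schema2 = {C1}.
No dependency enlarges {C1}, so (C1)⁺ = {C1}.
The closure contains neither all of Schema1 = {C1, C3, C4} nor all of Schema2 = {C1, C2}, so the common attributes are not a superkey of either fragment. The join is lossy.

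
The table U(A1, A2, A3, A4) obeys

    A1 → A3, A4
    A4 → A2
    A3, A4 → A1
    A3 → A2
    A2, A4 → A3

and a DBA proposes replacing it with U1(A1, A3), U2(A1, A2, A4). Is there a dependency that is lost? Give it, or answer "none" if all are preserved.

A3 → A2

Check A3 → A2: no single fragment contains all of {A2, A3}, and the restricted closure of {A3} across the fragments never reaches {A2}.
A1 → A3, A4 is preserved.
A4 → A2 is preserved.
A3, A4 → A1 is preserved.
A2, A4 → A3 is preserved.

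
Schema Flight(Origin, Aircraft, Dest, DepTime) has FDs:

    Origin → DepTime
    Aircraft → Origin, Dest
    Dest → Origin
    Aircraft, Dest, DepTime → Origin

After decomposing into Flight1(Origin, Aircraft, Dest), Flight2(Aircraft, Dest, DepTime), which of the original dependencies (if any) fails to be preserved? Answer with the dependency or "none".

Origin → DepTime

Check Origin → DepTime: no single fragment contains all of {Origin, DepTime}, and the restricted closure of {Origin} across the fragments never reaches {DepTime}.
Aircraft → Origin, Dest is preserved.
Dest → Origin is preserved.
Aircraft, Dest, DepTime → Origin is preserved.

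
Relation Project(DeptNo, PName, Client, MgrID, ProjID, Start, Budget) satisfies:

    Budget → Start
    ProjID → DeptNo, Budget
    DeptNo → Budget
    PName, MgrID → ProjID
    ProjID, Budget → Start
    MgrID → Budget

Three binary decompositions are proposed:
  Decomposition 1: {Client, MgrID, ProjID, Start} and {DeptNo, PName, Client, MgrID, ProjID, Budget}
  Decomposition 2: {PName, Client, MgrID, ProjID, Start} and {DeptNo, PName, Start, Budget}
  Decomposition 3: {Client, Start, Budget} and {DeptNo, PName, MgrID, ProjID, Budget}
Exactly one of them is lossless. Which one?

Decomposition 1: common = {Client, MgrID, ProjID}, closure = {DeptNo, Client, MgrID, ProjID, Start, Budget} → lossless.
Decomposition 2: common = {PName, Start}, closure = {PName, Start} → lossy.
Decomposition 3: common = {Budget}, closure = {Start, Budget} → lossy.

Decomposition 1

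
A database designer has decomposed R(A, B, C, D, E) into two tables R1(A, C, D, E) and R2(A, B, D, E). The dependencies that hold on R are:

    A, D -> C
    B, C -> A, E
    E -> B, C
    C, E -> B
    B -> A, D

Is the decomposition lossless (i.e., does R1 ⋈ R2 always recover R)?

Common attributes: R1 ∩ R2 = {A, D, E}.
Closure of {A, D, E}: A, D → C applies, adding C; E → B, C applies, adding B. So (A, D, E)⁺ = {A, B, C, D, E}.
This closure contains every attribute of R1, so R1 ∩ R2 → R1. The join is lossless.

Yes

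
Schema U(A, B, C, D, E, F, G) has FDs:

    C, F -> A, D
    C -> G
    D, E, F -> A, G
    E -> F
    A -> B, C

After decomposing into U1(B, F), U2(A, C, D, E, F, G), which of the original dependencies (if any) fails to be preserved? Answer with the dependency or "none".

Check A → B, C: no single fragment contains all of {A, B, C}, and the restricted closure of {A} across the fragments never reaches {B, C}.
C, F → A, D is preserved.
C → G is preserved.
D, E, F → A, G is preserved.
E → F is preserved.

A -> B, C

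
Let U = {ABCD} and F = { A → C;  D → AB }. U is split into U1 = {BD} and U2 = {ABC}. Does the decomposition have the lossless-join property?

Common attributes: U1 ∩ U2 = {B}.
No dependency enlarges {B}, so (B)⁺ = {B}.
The closure contains neither all of U1 = {BD} nor all of U2 = {ABC}, so the common attributes are not a superkey of either fragment. The join is lossy.

No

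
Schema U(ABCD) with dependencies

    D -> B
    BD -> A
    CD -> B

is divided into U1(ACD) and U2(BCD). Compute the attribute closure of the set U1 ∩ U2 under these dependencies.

ABCD

U1 ∩ U2 = {CD}.
D → B applies, adding B
BD → A applies, adding A
Closure: {ABCD}.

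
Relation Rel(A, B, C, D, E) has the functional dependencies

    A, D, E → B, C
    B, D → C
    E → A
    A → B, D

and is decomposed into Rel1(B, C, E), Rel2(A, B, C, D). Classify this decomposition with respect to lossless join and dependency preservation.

Lossless test: (B, C)⁺ = {B, C}, which is a superkey of neither fragment — lossy.
Dependency preservation: the restricted closure of {E} across the fragments never reaches {A}, so E → A cannot be enforced without a join — not preserved.

lossy and not dependency-preserving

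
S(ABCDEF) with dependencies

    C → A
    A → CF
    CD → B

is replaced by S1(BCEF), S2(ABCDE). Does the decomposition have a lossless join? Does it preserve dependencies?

lossless and dependency-preserving

Lossless test: (BCE)⁺ = {ABCEF}, which contains all of one fragment — lossless.
Dependency preservation: A → CF is not contained in any single fragment, but the restricted closure of its left-hand side across the fragments still reaches the right-hand side; the remaining FDs each lie inside some fragment. All dependencies are preserved.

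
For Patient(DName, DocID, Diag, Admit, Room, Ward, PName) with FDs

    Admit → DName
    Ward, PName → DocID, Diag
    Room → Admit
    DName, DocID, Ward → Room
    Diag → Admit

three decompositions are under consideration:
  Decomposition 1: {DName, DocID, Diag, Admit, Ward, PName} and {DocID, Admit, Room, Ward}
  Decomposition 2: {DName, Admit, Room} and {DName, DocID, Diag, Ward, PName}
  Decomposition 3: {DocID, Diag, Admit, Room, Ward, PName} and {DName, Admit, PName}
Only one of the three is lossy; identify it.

Decomposition 1: common = {DocID, Admit, Ward}, closure = {DName, DocID, Admit, Room, Ward} → lossless.
Decomposition 2: common = {DName}, closure = {DName} → lossy.
Decomposition 3: common = {Admit, PName}, closure = {DName, Admit, PName} → lossless.

Decomposition 2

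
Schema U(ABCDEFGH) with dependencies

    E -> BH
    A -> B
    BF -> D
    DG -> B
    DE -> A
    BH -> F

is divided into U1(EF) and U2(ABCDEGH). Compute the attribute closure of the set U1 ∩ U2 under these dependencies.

ABDEFH

U1 ∩ U2 = {E}.
E → BH applies, adding BH
BH → F applies, adding F
BF → D applies, adding D
DE → A applies, adding A
Closure: {ABDEFH}.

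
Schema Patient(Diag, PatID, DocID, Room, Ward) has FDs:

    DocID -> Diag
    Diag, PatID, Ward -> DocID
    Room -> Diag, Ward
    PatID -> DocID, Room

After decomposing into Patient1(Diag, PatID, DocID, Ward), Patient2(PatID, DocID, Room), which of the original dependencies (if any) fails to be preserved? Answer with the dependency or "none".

Room -> Diag, Ward

Check Room → Diag, Ward: no single fragment contains all of {Diag, Room, Ward}, and the restricted closure of {Room} across the fragments never reaches {Diag, Ward}.
DocID → Diag is preserved.
Diag, PatID, Ward → DocID is preserved.
PatID → DocID, Room is preserved.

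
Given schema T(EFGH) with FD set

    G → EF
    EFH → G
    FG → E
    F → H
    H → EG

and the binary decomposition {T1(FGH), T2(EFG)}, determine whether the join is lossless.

Common attributes: T1 ∩ T2 = {FG}.
Closure of {FG}: G → EF applies, adding E; F → H applies, adding H. So (FG)⁺ = {EFGH}.
This closure contains every attribute of T1, so T1 ∩ T2 → T1. The join is lossless.

Yes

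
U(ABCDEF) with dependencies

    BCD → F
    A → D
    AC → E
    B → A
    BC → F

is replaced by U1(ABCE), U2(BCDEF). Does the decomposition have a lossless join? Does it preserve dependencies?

lossless but not dependency-preserving

Lossless test: (BCE)⁺ = {ABCDEF}, which contains all of one fragment — lossless.
Dependency preservation: the restricted closure of {A} across the fragments never reaches {D}, so A → D cannot be enforced without a join — not preserved.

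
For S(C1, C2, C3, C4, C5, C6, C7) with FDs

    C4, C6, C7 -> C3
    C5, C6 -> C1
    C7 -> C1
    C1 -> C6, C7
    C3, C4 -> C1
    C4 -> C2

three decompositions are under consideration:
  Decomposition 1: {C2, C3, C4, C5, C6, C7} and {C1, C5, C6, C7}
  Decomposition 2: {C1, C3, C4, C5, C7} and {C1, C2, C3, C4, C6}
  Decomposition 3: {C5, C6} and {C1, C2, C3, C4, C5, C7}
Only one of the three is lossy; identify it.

Decomposition 1: common = {C5, C6, C7}, closure = {C1, C5, C6, C7} → lossless.
Decomposition 2: common = {C1, C3, C4}, closure = {C1, C2, C3, C4, C6, C7} → lossless.
Decomposition 3: common = {C5}, closure = {C5} → lossy.

Decomposition 3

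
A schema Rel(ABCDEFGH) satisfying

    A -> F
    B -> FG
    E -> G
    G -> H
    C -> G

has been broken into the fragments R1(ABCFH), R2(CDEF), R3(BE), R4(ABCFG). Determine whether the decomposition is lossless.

No

Chase test. Columns are ABCDEFGH; row i has aⱼ where attribute j ∈ Ri, else bᵢⱼ.
Initial tableau (one row per fragment):
  row 1: a1 a2 a3 b14 b15 a6 b17 a8
  row 2: b21 b22 a3 a4 a5 a6 b27 b28
  row 3: b31 a2 b33 b34 a5 b36 b37 b38
  row 4: a1 a2 a3 b44 b45 a6 a7 b48
Rows 1 and 3 agree on B; apply B→FG and equate their FG entries.
Rows 1 and 4 agree on B; apply B→FG and equate their FG entries.
Rows 2 and 3 agree on E; apply E→G and equate their G entries.
Rows 1 and 2 agree on G; apply G→H and equate their H entries.
Rows 1 and 3 agree on G; apply G→H and equate their H entries.
Rows 1 and 4 agree on G; apply G→H and equate their H entries.
No row becomes fully distinguished — the join is lossy.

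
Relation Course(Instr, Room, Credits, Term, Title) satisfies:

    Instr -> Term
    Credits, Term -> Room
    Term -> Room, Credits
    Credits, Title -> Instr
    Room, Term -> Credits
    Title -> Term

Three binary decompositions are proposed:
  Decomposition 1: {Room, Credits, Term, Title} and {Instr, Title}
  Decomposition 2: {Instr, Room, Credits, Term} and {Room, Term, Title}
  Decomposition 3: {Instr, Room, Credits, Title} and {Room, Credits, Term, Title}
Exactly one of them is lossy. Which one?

Decomposition 2

Decomposition 1: common = {Title}, closure = {Instr, Room, Credits, Term, Title} → lossless.
Decomposition 2: common = {Room, Term}, closure = {Room, Credits, Term} → lossy.
Decomposition 3: common = {Room, Credits, Title}, closure = {Instr, Room, Credits, Term, Title} → lossless.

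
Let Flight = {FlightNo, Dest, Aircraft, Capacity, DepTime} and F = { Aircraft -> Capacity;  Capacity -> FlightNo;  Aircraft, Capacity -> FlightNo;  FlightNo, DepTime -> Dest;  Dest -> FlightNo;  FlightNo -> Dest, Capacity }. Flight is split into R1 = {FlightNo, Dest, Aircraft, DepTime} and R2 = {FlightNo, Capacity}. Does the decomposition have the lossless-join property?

Yes

Common attributes: R1 ∩ R2 = {FlightNo}.
Closure of {FlightNo}: FlightNo → Dest, Capacity applies, adding Dest, Capacity. So (FlightNo)⁺ = {FlightNo, Dest, Capacity}.
This closure contains every attribute of R2, so R1 ∩ R2 → R2. The join is lossless.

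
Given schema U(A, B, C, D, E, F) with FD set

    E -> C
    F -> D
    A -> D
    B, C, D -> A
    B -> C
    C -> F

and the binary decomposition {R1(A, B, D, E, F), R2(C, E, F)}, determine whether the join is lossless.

Common attributes: R1 ∩ R2 = {E, F}.
Closure of {E, F}: E → C applies, adding C; F → D applies, adding D. So (E, F)⁺ = {C, D, E, F}.
This closure contains every attribute of R2, so R1 ∩ R2 → R2. The join is lossless.

Yes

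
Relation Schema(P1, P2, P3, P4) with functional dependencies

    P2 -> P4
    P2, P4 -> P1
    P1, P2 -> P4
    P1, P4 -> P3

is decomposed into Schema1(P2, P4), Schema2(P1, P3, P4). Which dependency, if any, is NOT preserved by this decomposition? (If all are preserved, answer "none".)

Check P2, P4 → P1: no single fragment contains all of {P1, P2, P4}, and the restricted closure of {P2, P4} across the fragments never reaches {P1}.
P2 → P4 is preserved.
P1, P2 → P4 is preserved.
P1, P4 → P3 is preserved.

P2, P4 -> P1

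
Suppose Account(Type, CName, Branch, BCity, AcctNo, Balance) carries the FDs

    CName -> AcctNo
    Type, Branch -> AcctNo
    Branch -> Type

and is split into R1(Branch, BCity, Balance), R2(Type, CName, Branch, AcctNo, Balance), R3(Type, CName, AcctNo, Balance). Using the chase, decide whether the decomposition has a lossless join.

No

Chase test. Columns are Type, CName, Branch, BCity, AcctNo, Balance; row i has aⱼ where attribute j ∈ Ri, else bᵢⱼ.
Initial tableau (one row per fragment):
  row 1: b11 b12 a3 a4 b15 a6
  row 2: a1 a2 a3 b24 a5 a6
  row 3: a1 a2 b33 b34 a5 a6
Rows 1 and 2 agree on Branch; apply Branch→Type and equate their Type entries.
Rows 1 and 2 agree on Type, Branch; apply Type, Branch→AcctNo and equate their AcctNo entries.
No row becomes fully distinguished — the join is lossy.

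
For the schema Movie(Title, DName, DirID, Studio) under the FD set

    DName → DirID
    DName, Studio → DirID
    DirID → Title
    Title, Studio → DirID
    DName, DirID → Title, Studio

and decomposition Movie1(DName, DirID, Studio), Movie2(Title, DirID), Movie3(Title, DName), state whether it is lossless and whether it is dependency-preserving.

lossless but not dependency-preserving

Lossless test (chase): Rows 1 and 3 agree on DName; apply DName→DirID and equate their DirID entries. Rows 1 and 2 agree on DirID; apply DirID→Title and equate their Title entries. Rows 1 and 3 agree on DName, DirID; apply DName, DirID→Title, Studio and equate their Title, Studio entries. Row 1 is now all distinguished symbols — the join is lossless.
Dependency preservation: the restricted closure of {Title, Studio} across the fragments never reaches {DirID}, so Title, Studio → DirID cannot be enforced without a join — not preserved.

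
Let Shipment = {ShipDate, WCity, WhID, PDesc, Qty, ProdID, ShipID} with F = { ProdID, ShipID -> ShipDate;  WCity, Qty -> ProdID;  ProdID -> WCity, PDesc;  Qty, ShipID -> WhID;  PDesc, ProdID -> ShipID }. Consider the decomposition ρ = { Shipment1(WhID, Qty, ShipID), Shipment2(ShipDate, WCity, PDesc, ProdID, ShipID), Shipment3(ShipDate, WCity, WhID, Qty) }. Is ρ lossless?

No

Chase test. Columns are ShipDate, WCity, WhID, PDesc, Qty, ProdID, ShipID; row i has aⱼ where attribute j ∈ Shipmenti, else bᵢⱼ.
Initial tableau (one row per fragment):
  row 1: b11 b12 a3 b14 a5 b16 a7
  row 2: a1 a2 b23 a4 b25 a6 a7
  row 3: a1 a2 a3 b34 a5 b36 b37
No row becomes fully distinguished — the join is lossy.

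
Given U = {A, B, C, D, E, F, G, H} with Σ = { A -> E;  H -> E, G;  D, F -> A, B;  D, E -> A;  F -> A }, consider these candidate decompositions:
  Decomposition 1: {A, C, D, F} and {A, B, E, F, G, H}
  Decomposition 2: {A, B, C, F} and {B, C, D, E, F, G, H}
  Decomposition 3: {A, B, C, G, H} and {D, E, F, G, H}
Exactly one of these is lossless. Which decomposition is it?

Decomposition 2

Decomposition 1: common = {A, F}, closure = {A, E, F} → lossy.
Decomposition 2: common = {B, C, F}, closure = {A, B, C, E, F} → lossless.
Decomposition 3: common = {G, H}, closure = {E, G, H} → lossy.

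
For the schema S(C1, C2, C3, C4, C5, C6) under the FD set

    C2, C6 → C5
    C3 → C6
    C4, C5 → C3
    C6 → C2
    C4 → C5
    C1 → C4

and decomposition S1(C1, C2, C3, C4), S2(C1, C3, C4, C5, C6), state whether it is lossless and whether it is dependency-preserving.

lossless but not dependency-preserving

Lossless test: (C1, C3, C4)⁺ = {C1, C2, C3, C4, C5, C6}, which contains all of one fragment — lossless.
Dependency preservation: the restricted closure of {C6} across the fragments never reaches {C2}, so C6 → C2 cannot be enforced without a join — not preserved.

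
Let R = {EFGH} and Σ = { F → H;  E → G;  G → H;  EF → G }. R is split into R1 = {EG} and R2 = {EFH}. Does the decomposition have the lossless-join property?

Yes

Common attributes: R1 ∩ R2 = {E}.
Closure of {E}: E → G applies, adding G; G → H applies, adding H. So (E)⁺ = {EGH}.
This closure contains every attribute of R1, so R1 ∩ R2 → R1. The join is lossless.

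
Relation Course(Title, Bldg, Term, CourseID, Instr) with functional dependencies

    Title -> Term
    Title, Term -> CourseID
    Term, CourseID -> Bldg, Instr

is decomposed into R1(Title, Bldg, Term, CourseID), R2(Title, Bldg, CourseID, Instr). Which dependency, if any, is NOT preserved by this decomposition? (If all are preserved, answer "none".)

Check Term, CourseID → Bldg, Instr: no single fragment contains all of {Bldg, Term, CourseID, Instr}, and the restricted closure of {Term, CourseID} across the fragments never reaches {Bldg, Instr}.
Title → Term is preserved.
Title, Term → CourseID is preserved.

Term, CourseID -> Bldg, Instr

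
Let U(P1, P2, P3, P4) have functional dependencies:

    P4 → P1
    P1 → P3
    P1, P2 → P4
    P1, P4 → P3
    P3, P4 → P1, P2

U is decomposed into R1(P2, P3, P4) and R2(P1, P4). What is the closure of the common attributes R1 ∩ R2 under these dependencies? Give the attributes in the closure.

R1 ∩ R2 = {P4}.
P4 → P1 applies, adding P1
P1 → P3 applies, adding P3
P3, P4 → P1, P2 applies, adding P2
Closure: {P1, P2, P3, P4}.

P1, P2, P3, P4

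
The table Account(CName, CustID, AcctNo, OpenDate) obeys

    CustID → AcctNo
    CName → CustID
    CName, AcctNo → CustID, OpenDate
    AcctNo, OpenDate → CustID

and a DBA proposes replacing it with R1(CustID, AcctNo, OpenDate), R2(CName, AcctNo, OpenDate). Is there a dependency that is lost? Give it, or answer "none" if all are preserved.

none

CustID → AcctNo lies within R1.
CName → CustID: restricted closure across fragments reaches CustID.
CName, AcctNo → CustID, OpenDate: restricted closure across fragments reaches CustID, OpenDate.
AcctNo, OpenDate → CustID lies within R1.
Every dependency is enforceable on the fragments, so the decomposition is dependency-preserving.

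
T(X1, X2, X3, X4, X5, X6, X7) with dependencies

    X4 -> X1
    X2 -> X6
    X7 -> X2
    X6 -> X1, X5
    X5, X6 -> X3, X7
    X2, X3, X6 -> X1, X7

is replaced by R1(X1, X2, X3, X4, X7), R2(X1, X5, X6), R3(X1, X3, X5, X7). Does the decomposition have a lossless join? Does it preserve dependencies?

lossy and not dependency-preserving

Lossless test (chase): Rows 1 and 3 agree on X7; apply X7→X2 and equate their X2 entries. Rows 1 and 3 agree on X2; apply X2→X6 and equate their X6 entries. Rows 1 and 3 agree on X6; apply X6→X1, X5 and equate their X1, X5 entries. No row becomes fully distinguished — the join is lossy.
Dependency preservation: the restricted closure of {X2} across the fragments never reaches {X6}, so X2 → X6 cannot be enforced without a join — not preserved.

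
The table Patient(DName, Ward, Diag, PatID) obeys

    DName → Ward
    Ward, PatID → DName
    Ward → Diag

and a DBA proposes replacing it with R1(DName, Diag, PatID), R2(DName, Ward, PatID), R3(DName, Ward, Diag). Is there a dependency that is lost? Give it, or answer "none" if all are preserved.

DName → Ward lies within R2.
Ward, PatID → DName lies within R2.
Ward → Diag lies within R3.
Every dependency is enforceable on the fragments, so the decomposition is dependency-preserving.

none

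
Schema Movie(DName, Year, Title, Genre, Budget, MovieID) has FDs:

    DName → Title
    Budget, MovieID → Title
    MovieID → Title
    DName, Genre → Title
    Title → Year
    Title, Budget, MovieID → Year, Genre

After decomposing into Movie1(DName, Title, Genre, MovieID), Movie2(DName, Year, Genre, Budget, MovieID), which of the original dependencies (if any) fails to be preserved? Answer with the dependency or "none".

Title → Year

Check Title → Year: no single fragment contains all of {Year, Title}, and the restricted closure of {Title} across the fragments never reaches {Year}.
DName → Title is preserved.
Budget, MovieID → Title is preserved.
MovieID → Title is preserved.
DName, Genre → Title is preserved.
Title, Budget, MovieID → Year, Genre is preserved.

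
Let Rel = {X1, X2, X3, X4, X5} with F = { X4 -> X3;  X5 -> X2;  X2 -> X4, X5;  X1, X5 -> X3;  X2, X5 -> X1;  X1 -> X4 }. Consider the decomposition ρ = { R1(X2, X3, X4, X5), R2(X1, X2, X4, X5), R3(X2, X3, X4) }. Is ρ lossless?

Chase test. Columns are X1, X2, X3, X4, X5; row i has aⱼ where attribute j ∈ Ri, else bᵢⱼ.
Initial tableau (one row per fragment):
  row 1: b11 a2 a3 a4 a5
  row 2: a1 a2 b23 a4 a5
  row 3: b31 a2 a3 a4 b35
Rows 1 and 2 agree on X4; apply X4→X3 and equate their X3 entries.
Rows 1 and 3 agree on X2; apply X2→X4, X5 and equate their X4, X5 entries.
Rows 1 and 2 agree on X2, X5; apply X2, X5→X1 and equate their X1 entries.
Rows 1 and 3 agree on X2, X5; apply X2, X5→X1 and equate their X1 entries.
Row 1 is now all distinguished symbols — the join is lossless.

Yes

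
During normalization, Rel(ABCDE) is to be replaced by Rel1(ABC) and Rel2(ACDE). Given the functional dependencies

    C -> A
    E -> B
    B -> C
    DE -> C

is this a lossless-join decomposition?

Common attributes: Rel1 ∩ Rel2 = {AC}.
No dependency enlarges {AC}, so (AC)⁺ = {AC}.
The closure contains neither all of Rel1 = {ABC} nor all of Rel2 = {ACDE}, so the common attributes are not a superkey of either fragment. The join is lossy.

No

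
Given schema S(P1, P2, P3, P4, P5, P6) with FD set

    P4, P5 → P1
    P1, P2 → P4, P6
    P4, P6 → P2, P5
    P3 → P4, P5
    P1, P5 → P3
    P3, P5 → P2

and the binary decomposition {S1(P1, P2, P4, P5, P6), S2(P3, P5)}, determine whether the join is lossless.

Common attributes: S1 ∩ S2 = {P5}.
No dependency enlarges {P5}, so (P5)⁺ = {P5}.
The closure contains neither all of S1 = {P1, P2, P4, P5, P6} nor all of S2 = {P3, P5}, so the common attributes are not a superkey of either fragment. The join is lossy.

No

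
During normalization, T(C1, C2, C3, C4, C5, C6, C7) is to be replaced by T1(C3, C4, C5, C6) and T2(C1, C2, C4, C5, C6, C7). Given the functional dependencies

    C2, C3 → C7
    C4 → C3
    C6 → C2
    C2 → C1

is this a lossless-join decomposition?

Common attributes: T1 ∩ T2 = {C4, C5, C6}.
Closure of {C4, C5, C6}: C4 → C3 applies, adding C3; C6 → C2 applies, adding C2; C2 → C1 applies, adding C1; C2, C3 → C7 applies, adding C7. So (C4, C5, C6)⁺ = {C1, C2, C3, C4, C5, C6, C7}.
This closure contains every attribute of T1, so T1 ∩ T2 → T1. The join is lossless.

Yes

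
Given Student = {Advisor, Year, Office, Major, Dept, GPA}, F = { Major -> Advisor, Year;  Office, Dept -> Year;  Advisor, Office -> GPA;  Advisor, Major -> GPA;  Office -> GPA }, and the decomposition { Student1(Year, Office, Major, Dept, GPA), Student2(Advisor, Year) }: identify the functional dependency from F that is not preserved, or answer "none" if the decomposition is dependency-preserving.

Check Major → Advisor, Year: no single fragment contains all of {Advisor, Year, Major}, and the restricted closure of {Major} across the fragments never reaches {Advisor, Year}.
Office, Dept → Year is preserved.
Advisor, Office → GPA is preserved.
Advisor, Major → GPA is preserved.
Office → GPA is preserved.

Major -> Advisor, Year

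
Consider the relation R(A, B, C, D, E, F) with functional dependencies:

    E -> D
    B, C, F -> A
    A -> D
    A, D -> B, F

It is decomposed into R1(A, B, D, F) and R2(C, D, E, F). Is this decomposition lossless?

Common attributes: R1 ∩ R2 = {D, F}.
No dependency enlarges {D, F}, so (D, F)⁺ = {D, F}.
The closure contains neither all of R1 = {A, B, D, F} nor all of R2 = {C, D, E, F}, so the common attributes are not a superkey of either fragment. The join is lossy.

No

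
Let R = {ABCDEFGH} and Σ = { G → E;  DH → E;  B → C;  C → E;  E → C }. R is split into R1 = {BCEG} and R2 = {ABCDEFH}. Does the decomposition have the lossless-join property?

No

Common attributes: R1 ∩ R2 = {BCE}.
No dependency enlarges {BCE}, so (BCE)⁺ = {BCE}.
The closure contains neither all of R1 = {BCEG} nor all of R2 = {ABCDEFH}, so the common attributes are not a superkey of either fragment. The join is lossy.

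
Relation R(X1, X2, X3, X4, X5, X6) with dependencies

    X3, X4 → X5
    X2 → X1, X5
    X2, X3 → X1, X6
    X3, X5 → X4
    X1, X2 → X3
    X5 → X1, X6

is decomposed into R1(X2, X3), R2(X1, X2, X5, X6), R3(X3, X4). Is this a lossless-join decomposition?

No

Chase test. Columns are X1, X2, X3, X4, X5, X6; row i has aⱼ where attribute j ∈ Ri, else bᵢⱼ.
Initial tableau (one row per fragment):
  row 1: b11 a2 a3 b14 b15 b16
  row 2: a1 a2 b23 b24 a5 a6
  row 3: b31 b32 a3 a4 b35 b36
Rows 1 and 2 agree on X2; apply X2→X1, X5 and equate their X1, X5 entries.
Rows 1 and 2 agree on X1, X2; apply X1, X2→X3 and equate their X3 entries.
Rows 1 and 2 agree on X5; apply X5→X1, X6 and equate their X1, X6 entries.
Rows 1 and 2 agree on X3, X5; apply X3, X5→X4 and equate their X4 entries.
No row becomes fully distinguished — the join is lossy.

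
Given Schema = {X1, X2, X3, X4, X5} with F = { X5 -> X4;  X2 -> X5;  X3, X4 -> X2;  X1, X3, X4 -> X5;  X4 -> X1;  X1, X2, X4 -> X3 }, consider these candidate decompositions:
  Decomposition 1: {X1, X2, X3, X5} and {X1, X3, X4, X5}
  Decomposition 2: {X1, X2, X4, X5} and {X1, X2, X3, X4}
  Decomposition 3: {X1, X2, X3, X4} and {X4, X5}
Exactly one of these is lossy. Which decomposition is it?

Decomposition 3

Decomposition 1: common = {X1, X3, X5}, closure = {X1, X2, X3, X4, X5} → lossless.
Decomposition 2: common = {X1, X2, X4}, closure = {X1, X2, X3, X4, X5} → lossless.
Decomposition 3: common = {X4}, closure = {X1, X4} → lossy.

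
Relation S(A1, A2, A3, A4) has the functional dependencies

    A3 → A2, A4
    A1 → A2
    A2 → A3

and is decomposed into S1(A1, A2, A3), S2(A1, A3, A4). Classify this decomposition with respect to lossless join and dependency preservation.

Lossless test: (A1, A3)⁺ = {A1, A2, A3, A4}, which contains all of one fragment — lossless.
Dependency preservation: A3 → A2, A4 is not contained in any single fragment, but the restricted closure of its left-hand side across the fragments still reaches the right-hand side; the remaining FDs each lie inside some fragment. All dependencies are preserved.

lossless and dependency-preserving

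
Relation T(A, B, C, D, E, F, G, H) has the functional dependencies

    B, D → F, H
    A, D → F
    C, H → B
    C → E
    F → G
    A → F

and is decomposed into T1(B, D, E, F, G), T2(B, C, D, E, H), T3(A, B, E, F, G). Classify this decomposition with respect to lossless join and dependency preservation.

lossy but dependency-preserving

Lossless test (chase): Rows 1 and 2 agree on B, D; apply B, D→F, H and equate their F, H entries. Rows 1 and 2 agree on F; apply F→G and equate their G entries. No row becomes fully distinguished — the join is lossy.
Dependency preservation: B, D → F, H; A, D → F are not contained in any single fragment, but the restricted closure of each left-hand side across the fragments still reaches the right-hand side; the remaining FDs each lie inside some fragment. All dependencies are preserved.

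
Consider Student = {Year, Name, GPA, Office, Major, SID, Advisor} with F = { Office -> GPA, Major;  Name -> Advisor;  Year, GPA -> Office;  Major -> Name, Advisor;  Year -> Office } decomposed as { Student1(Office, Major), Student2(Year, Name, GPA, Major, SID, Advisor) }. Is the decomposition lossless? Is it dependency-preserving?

lossy and not dependency-preserving

Lossless test: (Major)⁺ = {Name, Major, Advisor}, which is a superkey of neither fragment — lossy.
Dependency preservation: the restricted closure of {Office} across the fragments never reaches {GPA, Major}, so Office → GPA, Major cannot be enforced without a join — not preserved.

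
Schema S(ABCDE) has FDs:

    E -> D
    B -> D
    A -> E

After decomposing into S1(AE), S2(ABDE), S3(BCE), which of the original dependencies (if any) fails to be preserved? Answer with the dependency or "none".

none

E → D lies within S2.
B → D lies within S2.
A → E lies within S1.
Every dependency is enforceable on the fragments, so the decomposition is dependency-preserving.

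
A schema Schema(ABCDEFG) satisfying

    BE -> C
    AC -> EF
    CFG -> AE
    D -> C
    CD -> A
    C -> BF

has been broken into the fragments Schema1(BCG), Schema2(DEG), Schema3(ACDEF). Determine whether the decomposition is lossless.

Yes

Chase test. Columns are ABCDEFG; row i has aⱼ where attribute j ∈ Schemai, else bᵢⱼ.
Initial tableau (one row per fragment):
  row 1: b11 a2 a3 b14 b15 b16 a7
  row 2: b21 b22 b23 a4 a5 b26 a7
  row 3: a1 b32 a3 a4 a5 a6 b37
Rows 2 and 3 agree on D; apply D→C and equate their C entries.
Rows 2 and 3 agree on CD; apply CD→A and equate their A entries.
Rows 1 and 2 agree on C; apply C→BF and equate their BF entries.
Rows 1 and 3 agree on C; apply C→BF and equate their BF entries.
Rows 1 and 2 agree on CFG; apply CFG→AE and equate their AE entries.
Row 2 is now all distinguished symbols — the join is lossless.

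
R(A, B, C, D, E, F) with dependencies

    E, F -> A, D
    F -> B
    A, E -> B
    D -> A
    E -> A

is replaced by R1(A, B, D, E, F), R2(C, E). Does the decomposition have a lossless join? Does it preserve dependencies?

Lossless test: (E)⁺ = {A, B, E}, which is a superkey of neither fragment — lossy.
Dependency preservation: every FD's attributes lie within a single fragment, so each can be enforced locally — preserved.

lossy but dependency-preserving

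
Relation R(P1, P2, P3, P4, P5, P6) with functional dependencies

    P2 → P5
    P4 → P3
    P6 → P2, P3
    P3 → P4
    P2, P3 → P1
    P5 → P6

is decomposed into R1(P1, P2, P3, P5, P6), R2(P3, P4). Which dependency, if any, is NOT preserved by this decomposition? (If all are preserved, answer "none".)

P2 → P5 lies within R1.
P4 → P3 lies within R2.
P6 → P2, P3 lies within R1.
P3 → P4 lies within R2.
P2, P3 → P1 lies within R1.
P5 → P6 lies within R1.
Every dependency is enforceable on the fragments, so the decomposition is dependency-preserving.

none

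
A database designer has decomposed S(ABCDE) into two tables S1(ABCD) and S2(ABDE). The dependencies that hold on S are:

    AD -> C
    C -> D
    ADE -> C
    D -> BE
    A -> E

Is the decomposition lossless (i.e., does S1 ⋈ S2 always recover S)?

Yes

Common attributes: S1 ∩ S2 = {ABD}.
Closure of {ABD}: AD → C applies, adding C; D → BE applies, adding E. So (ABD)⁺ = {ABCDE}.
This closure contains every attribute of S1, so S1 ∩ S2 → S1. The join is lossless.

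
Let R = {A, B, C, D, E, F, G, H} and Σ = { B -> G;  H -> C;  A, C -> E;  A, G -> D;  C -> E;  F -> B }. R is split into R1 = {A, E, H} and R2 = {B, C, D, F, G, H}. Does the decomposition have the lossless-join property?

Common attributes: R1 ∩ R2 = {H}.
Closure of {H}: H → C applies, adding C; C → E applies, adding E. So (H)⁺ = {C, E, H}.
The closure contains neither all of R1 = {A, E, H} nor all of R2 = {B, C, D, F, G, H}, so the common attributes are not a superkey of either fragment. The join is lossy.

No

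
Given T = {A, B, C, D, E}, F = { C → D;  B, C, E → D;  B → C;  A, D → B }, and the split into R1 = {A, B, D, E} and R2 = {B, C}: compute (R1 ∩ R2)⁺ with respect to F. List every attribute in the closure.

R1 ∩ R2 = {B}.
B → C applies, adding C
C → D applies, adding D
Closure: {B, C, D}.

B, C, D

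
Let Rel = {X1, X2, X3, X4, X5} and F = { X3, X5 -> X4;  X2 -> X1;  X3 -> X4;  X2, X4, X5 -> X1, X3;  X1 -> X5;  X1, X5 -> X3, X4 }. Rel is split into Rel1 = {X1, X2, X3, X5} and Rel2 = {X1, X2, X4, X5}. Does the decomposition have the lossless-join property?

Yes

Common attributes: Rel1 ∩ Rel2 = {X1, X2, X5}.
Closure of {X1, X2, X5}: X1, X5 → X3, X4 applies, adding X3, X4. So (X1, X2, X5)⁺ = {X1, X2, X3, X4, X5}.
This closure contains every attribute of Rel1, so Rel1 ∩ Rel2 → Rel1. The join is lossless.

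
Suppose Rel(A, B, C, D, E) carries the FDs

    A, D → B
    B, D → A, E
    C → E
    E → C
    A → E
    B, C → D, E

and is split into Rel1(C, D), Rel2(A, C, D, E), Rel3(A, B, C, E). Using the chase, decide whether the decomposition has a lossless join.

Chase test. Columns are A, B, C, D, E; row i has aⱼ where attribute j ∈ Reli, else bᵢⱼ.
Initial tableau (one row per fragment):
  row 1: b11 b12 a3 a4 b15
  row 2: a1 b22 a3 a4 a5
  row 3: a1 a2 a3 b34 a5
Rows 1 and 2 agree on C; apply C→E and equate their E entries.
No row becomes fully distinguished — the join is lossy.

No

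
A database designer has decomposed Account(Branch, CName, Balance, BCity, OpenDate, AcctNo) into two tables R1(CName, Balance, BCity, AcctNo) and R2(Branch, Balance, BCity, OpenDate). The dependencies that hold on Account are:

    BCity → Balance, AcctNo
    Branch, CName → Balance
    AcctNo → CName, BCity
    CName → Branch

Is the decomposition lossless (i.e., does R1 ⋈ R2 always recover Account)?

Yes

Common attributes: R1 ∩ R2 = {Balance, BCity}.
Closure of {Balance, BCity}: BCity → Balance, AcctNo applies, adding AcctNo; AcctNo → CName, BCity applies, adding CName; CName → Branch applies, adding Branch. So (Balance, BCity)⁺ = {Branch, CName, Balance, BCity, AcctNo}.
This closure contains every attribute of R1, so R1 ∩ R2 → R1. The join is lossless.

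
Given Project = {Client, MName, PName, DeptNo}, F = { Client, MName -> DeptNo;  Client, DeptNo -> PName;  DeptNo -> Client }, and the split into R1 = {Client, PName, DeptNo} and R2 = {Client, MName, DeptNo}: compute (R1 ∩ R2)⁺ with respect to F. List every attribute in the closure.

Client, PName, DeptNo

R1 ∩ R2 = {Client, DeptNo}.
Client, DeptNo → PName applies, adding PName
Closure: {Client, PName, DeptNo}.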